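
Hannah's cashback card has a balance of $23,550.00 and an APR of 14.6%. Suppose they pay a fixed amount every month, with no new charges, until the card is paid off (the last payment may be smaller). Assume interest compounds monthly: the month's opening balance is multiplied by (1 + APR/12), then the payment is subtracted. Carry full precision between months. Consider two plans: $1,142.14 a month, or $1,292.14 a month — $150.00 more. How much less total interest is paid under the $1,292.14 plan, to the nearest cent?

$491.50

Monthly rate r = 14.6%/12 = 1.21667% = 0.0121667.
At $1,142.14/mo: n = ⌈−ln(1 − rB₀/P)/ln(1+r)⌉ = 24 payments (last $1,010.67); total interest = total paid − $23,550.00 = $3,729.89.
At $1,292.14/mo: 21 payments (last $945.59); total interest $3,238.39.
Interest saved = $3,729.89 − $3,238.39 = $491.50.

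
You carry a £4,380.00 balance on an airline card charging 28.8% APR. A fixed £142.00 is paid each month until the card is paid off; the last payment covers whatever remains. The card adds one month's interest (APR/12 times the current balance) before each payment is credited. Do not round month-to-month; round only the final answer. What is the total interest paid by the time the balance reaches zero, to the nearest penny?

Monthly rate r = 28.8%/12 = 2.4% = 0.024.
Payoff takes n = ⌈−ln(1 − rB₀/P)/ln(1+r)⌉ = ⌈56.845⌉ = 57 payments; the last is £120.16.
Total paid = 56·£142.00 + £120.16 = £8,072.16.
Total interest = total paid − principal = £8,072.16 − £4,380.00 = £3,692.16.

£3,692.16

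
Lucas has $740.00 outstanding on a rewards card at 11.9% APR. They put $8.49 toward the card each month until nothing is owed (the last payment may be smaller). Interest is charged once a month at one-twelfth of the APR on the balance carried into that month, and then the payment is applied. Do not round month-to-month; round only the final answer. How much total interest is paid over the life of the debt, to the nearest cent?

$978.76

Monthly rate r = 11.9%/12 = 0.991667% = 0.00991667.
Payoff takes n = ⌈−ln(1 − rB₀/P)/ln(1+r)⌉ = ⌈202.444⌉ = 203 payments; the last is $3.78.
Total paid = 202·$8.49 + $3.78 = $1,718.76.
Total interest = total paid − principal = $1,718.76 − $740.00 = $978.76.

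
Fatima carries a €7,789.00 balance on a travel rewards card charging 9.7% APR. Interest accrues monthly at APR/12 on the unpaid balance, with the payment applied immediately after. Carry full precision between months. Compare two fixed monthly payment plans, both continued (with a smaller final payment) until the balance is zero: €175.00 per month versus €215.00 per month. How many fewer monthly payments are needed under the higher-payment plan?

12 fewer payments

Monthly rate r = 9.7%/12 = 0.808333% = 0.00808333.
At €175.00/mo: n = ⌈−ln(1 − rB₀/P)/ln(1+r)⌉ = 56 payments (last €68.50); total interest = total paid − €7,789.00 = €1,904.50.
At €215.00/mo: 44 payments (last €8.46); total interest €1,464.46.
Payments saved = 56 − 44 = 12.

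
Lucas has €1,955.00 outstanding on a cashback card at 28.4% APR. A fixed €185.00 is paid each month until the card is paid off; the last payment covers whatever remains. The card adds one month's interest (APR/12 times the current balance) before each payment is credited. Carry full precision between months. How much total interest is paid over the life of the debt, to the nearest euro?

€322

Monthly rate r = 28.4%/12 = 2.36667% = 0.0236667.
Payoff takes n = ⌈−ln(1 − rB₀/P)/ln(1+r)⌉ = ⌈12.305⌉ = 13 payments; the last is €56.79.
Total paid = 12·€185.00 + €56.79 = €2,276.79.
Total interest = total paid − principal = €2,276.79 − €1,955.00 = €321.79.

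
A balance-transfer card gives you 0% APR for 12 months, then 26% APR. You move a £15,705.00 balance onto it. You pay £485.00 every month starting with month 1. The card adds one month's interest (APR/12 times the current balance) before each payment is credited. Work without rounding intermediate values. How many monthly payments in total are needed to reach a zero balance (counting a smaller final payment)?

Promo months 1–12 at r₀ = 0%/12 = 0; months 13+ at r₁ = 26%/12 = 0.0216667.
After month 12 (no interest yet): B = £15,705.00 − 12·£485.00 = £9,885.00.
Then at r₁ with £485.00/mo: n₂ = −ln(1 − r₁·B/P)/ln(1+r₁) ≈ 27.18 → 28 more payments.

40 payments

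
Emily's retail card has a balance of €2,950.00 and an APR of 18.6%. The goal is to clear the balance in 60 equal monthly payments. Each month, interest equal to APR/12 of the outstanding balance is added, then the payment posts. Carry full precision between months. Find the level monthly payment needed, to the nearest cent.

€75.88

Monthly rate r = 18.6%/12 = 1.55% = 0.0155.
Level-payment amortization: P = B₀·r / (1 − (1+r)^(−n)) = 2950.00·0.0155 / (1 − 1.0155^(−60)).
Denominator 1 − (1+r)^(−60) = 0.602621528.
P = 45.725 / 0.602621528 ≈ 75.88.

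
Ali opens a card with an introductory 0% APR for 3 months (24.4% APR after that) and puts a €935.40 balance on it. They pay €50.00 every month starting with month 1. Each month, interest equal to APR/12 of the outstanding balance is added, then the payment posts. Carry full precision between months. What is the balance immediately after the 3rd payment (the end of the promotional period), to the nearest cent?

Promo months 1–3 at r₀ = 0%/12 = 0; months 4+ at r₁ = 24.4%/12 = 0.0203333.
After month 3 (no interest yet): B = €935.40 − 3·€50.00 = €785.40.

€785.40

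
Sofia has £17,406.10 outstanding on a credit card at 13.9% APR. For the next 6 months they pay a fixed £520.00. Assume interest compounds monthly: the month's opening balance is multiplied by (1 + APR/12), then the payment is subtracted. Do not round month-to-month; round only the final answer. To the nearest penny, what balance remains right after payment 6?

£15,439.64

Monthly rate r = 13.9%/12 = 1.15833% = 0.0115833.
Each month: B ← B·(1+r) − £520.00.
Month 1: interest £201.62; balance after payment £17,087.72.
Month 2: interest £197.93; balance after payment £16,765.65.
Month 3: interest £194.20; balance after payment £16,439.86.
Month 4: interest £190.43; balance after payment £16,110.28.
Month 5: interest £186.61; balance after payment £15,776.89.
Month 6: interest £182.75; balance after payment £15,439.64.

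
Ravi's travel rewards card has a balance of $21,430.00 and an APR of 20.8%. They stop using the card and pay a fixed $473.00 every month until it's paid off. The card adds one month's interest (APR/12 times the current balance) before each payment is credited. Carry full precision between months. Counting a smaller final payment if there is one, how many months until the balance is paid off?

90 months

Monthly rate r = 20.8%/12 = 1.73333% = 0.0173333.
Recurrence: B ← B·(1+r) − $473.00.
Month 1: interest $371.45; balance after payment $21,328.45.
Month 2: interest $369.69; balance after payment $21,225.15.
Closed form: n = −ln(1 − rB₀/P)/ln(1+r) = −ln(0.21469)/ln(1.01733) ≈ 89.531, so the balance reaches zero during payment 90.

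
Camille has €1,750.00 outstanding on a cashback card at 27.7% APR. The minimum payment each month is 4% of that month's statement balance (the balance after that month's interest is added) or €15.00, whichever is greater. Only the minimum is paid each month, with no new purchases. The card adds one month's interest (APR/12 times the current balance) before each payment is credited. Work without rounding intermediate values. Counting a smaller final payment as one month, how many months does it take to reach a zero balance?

124 months

Monthly rate r = 27.7%/12 = 2.30833% = 0.0230833.
While 4% of the post-interest balance exceeds €15.00, each month B ← (B·(1+r))·(1 − 0.04), i.e. B shrinks by the factor (1+r)·0.96 = 0.98216.
This holds for months 1–87. Entering month 88 the balance is €365.50; 4% of the post-interest balance is now below €15.00, so the flat €15.00 minimum applies from here.
From month 88 a fixed €15.00 at rate r clears €365.50 in 37 more payments. Total: 87 + 37 = 124 months.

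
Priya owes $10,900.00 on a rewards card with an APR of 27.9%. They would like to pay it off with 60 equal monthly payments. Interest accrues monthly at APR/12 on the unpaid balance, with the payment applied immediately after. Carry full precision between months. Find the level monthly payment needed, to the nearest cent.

Monthly rate r = 27.9%/12 = 2.325% = 0.02325.
Level-payment amortization: P = B₀·r / (1 − (1+r)^(−n)) = 10900.00·0.02325 / (1 − 1.02325^(−60)).
Denominator 1 − (1+r)^(−60) = 0.748177344.
P = 253.425 / 0.748177344 ≈ 338.72.

$338.72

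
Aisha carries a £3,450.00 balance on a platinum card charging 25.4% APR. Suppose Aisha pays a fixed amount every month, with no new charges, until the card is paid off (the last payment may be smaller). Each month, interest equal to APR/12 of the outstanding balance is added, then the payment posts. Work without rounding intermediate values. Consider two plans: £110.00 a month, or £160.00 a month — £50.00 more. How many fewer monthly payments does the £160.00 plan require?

Monthly rate r = 25.4%/12 = 2.11667% = 0.0211667.
At £110.00/mo: n = ⌈−ln(1 − rB₀/P)/ln(1+r)⌉ = 53 payments (last £5.61); total interest = total paid − £3,450.00 = £2,275.61.
At £160.00/mo: 30 payments (last £16.39); total interest £1,206.39.
Payments saved = 53 − 30 = 23.

23 fewer payments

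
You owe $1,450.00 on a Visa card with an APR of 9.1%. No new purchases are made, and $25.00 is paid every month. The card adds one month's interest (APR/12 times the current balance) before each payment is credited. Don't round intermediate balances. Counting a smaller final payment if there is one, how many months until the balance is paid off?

Monthly rate r = 9.1%/12 = 0.758333% = 0.00758333.
Recurrence: B ← B·(1+r) − $25.00.
Month 1: interest $11.00; balance after payment $1,436.00.
Month 2: interest $10.89; balance after payment $1,421.89.
Closed form: n = −ln(1 − rB₀/P)/ln(1+r) = −ln(0.56017)/ln(1.00758) ≈ 76.710, so the balance reaches zero during payment 77.

77 payments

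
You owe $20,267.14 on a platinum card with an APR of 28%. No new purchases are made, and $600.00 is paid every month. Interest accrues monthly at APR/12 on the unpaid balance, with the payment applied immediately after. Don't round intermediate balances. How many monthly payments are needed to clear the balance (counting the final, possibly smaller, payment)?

68 months

Monthly rate r = 28%/12 = 2.33333% = 0.0233333.
Recurrence: B ← B·(1+r) − $600.00.
Month 1: interest $472.90; balance after payment $20,140.04.
Month 2: interest $469.93; balance after payment $20,009.97.
Closed form: n = −ln(1 − rB₀/P)/ln(1+r) = −ln(0.21183)/ln(1.02333) ≈ 67.285, so the balance reaches zero during payment 68.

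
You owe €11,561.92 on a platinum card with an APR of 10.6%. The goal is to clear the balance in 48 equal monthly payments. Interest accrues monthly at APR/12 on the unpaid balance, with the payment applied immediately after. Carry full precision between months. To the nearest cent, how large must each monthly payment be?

€296.58

Monthly rate r = 10.6%/12 = 0.883333% = 0.00883333.
Level-payment amortization: P = B₀·r / (1 − (1+r)^(−n)) = 11561.92·0.00883333 / (1 − 1.00883^(−48)).
Denominator 1 − (1+r)^(−48) = 0.344356635.
P = 102.13 / 0.344356635 ≈ 296.58.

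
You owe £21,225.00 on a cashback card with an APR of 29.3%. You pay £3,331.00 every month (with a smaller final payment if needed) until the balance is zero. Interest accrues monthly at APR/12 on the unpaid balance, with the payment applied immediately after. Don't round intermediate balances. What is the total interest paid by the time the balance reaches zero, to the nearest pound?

Monthly rate r = 29.3%/12 = 2.44167% = 0.0244167.
Payoff takes n = ⌈−ln(1 − rB₀/P)/ln(1+r)⌉ = ⌈7.010⌉ = 8 payments; the last is £34.13.
Total paid = 7·£3,331.00 + £34.13 = £23,351.13.
Total interest = total paid − principal = £23,351.13 − £21,225.00 = £2,126.13.

£2,126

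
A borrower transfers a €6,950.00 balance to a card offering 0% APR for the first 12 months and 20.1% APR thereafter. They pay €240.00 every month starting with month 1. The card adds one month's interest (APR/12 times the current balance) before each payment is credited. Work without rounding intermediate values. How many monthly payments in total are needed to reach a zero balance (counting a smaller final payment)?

Promo months 1–12 at r₀ = 0%/12 = 0; months 13+ at r₁ = 20.1%/12 = 0.01675.
After month 12 (no interest yet): B = €6,950.00 − 12·€240.00 = €4,070.00.
Then at r₁ with €240.00/mo: n₂ = −ln(1 − r₁·B/P)/ln(1+r₁) ≈ 20.12 → 21 more payments.

33 payments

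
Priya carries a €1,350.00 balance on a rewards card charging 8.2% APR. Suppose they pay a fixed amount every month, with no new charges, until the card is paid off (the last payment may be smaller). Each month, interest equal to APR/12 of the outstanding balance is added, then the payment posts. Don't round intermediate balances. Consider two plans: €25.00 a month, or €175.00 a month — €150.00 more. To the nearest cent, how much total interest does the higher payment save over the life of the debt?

Monthly rate r = 8.2%/12 = 0.683333% = 0.00683333.
At €25.00/mo: n = ⌈−ln(1 − rB₀/P)/ln(1+r)⌉ = 68 payments (last €15.34); total interest = total paid − €1,350.00 = €340.34.
At €175.00/mo: 8 payments (last €166.64); total interest €41.64.
Interest saved = €340.34 − €41.64 = €298.70.

€298.70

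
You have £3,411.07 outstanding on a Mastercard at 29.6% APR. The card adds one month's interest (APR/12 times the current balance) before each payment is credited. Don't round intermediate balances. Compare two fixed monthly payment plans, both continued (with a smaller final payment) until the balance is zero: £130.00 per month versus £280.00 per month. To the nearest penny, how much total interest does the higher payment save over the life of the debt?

Monthly rate r = 29.6%/12 = 2.46667% = 0.0246667.
At £130.00/mo: n = ⌈−ln(1 − rB₀/P)/ln(1+r)⌉ = 43 payments (last £99.02); total interest = total paid − £3,411.07 = £2,147.95.
At £280.00/mo: 15 payments (last £187.43); total interest £696.36.
Interest saved = £2,147.95 − £696.36 = £1,451.59.

£1,451.59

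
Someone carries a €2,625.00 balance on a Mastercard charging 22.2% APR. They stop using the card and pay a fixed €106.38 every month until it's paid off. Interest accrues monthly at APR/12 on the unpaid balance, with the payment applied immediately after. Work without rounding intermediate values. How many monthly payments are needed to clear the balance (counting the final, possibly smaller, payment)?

Monthly rate r = 22.2%/12 = 1.85% = 0.0185.
Recurrence: B ← B·(1+r) − €106.38.
Month 1: interest €48.56; balance after payment €2,567.18.
Month 2: interest €47.49; balance after payment €2,508.30.
Closed form: n = −ln(1 − rB₀/P)/ln(1+r) = −ln(0.5435)/ln(1.0185) ≈ 33.262, so the balance reaches zero during payment 34.

34 months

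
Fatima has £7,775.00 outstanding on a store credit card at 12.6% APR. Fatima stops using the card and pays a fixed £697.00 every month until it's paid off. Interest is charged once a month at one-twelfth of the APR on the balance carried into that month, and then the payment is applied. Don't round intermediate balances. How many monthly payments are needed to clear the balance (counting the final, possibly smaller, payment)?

12 payments

Monthly rate r = 12.6%/12 = 1.05% = 0.0105.
Recurrence: B ← B·(1+r) − £697.00.
Month 1: interest £81.64; balance after payment £7,159.64.
Month 2: interest £75.18; balance after payment £6,537.81.
Closed form: n = −ln(1 − rB₀/P)/ln(1+r) = −ln(0.88287)/ln(1.0105) ≈ 11.926, so the balance reaches zero during payment 12.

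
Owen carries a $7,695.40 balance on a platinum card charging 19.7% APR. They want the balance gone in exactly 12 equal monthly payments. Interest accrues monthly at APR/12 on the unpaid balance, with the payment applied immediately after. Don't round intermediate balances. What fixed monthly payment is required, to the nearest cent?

Monthly rate r = 19.7%/12 = 1.64167% = 0.0164167.
Level-payment amortization: P = B₀·r / (1 − (1+r)^(−n)) = 7695.40·0.0164167 / (1 − 1.01642^(−12)).
Denominator 1 − (1+r)^(−12) = 0.177494773.
P = 126.333 / 0.177494773 ≈ 711.76.

$711.76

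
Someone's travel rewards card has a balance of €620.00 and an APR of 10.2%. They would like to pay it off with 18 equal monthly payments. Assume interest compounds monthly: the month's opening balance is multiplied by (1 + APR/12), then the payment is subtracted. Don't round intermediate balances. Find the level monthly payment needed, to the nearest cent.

€37.29

Monthly rate r = 10.2%/12 = 0.85% = 0.0085.
Level-payment amortization: P = B₀·r / (1 − (1+r)^(−n)) = 620.00·0.0085 / (1 − 1.0085^(−18)).
Denominator 1 − (1+r)^(−18) = 0.141315242.
P = 5.27 / 0.141315242 ≈ 37.29.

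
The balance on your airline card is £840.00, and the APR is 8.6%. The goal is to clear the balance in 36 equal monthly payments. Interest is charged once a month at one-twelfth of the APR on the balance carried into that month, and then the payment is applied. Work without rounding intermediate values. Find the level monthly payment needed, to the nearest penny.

Monthly rate r = 8.6%/12 = 0.716667% = 0.00716667.
Level-payment amortization: P = B₀·r / (1 − (1+r)^(−n)) = 840.00·0.00716667 / (1 − 1.00717^(−36)).
Denominator 1 − (1+r)^(−36) = 0.226693571.
P = 6.02 / 0.226693571 ≈ 26.56.

£26.56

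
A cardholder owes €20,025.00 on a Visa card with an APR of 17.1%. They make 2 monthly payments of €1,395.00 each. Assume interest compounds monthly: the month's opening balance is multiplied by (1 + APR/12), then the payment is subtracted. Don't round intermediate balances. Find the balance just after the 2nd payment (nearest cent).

Monthly rate r = 17.1%/12 = 1.425% = 0.01425.
Each month: B ← B·(1+r) − €1,395.00.
Month 1: interest €285.36; balance after payment €18,915.36.
Month 2: interest €269.54; balance after payment €17,789.90.

€17,789.90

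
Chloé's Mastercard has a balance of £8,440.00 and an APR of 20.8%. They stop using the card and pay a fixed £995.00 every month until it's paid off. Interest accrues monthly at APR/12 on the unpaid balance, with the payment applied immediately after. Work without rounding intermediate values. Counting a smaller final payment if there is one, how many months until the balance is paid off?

10 payments

Monthly rate r = 20.8%/12 = 1.73333% = 0.0173333.
Recurrence: B ← B·(1+r) − £995.00.
Month 1: interest £146.29; balance after payment £7,591.29.
Month 2: interest £131.58; balance after payment £6,727.88.
Closed form: n = −ln(1 − rB₀/P)/ln(1+r) = −ln(0.85297)/ln(1.01733) ≈ 9.254, so the balance reaches zero during payment 10.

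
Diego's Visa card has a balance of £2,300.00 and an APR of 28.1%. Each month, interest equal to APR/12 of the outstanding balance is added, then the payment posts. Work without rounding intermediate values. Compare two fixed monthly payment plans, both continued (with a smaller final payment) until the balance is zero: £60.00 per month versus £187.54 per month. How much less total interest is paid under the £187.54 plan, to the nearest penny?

£3,164.99

Monthly rate r = 28.1%/12 = 2.34167% = 0.0234167.
At £60.00/mo: n = ⌈−ln(1 − rB₀/P)/ln(1+r)⌉ = 99 payments (last £28.35); total interest = total paid − £2,300.00 = £3,608.35.
At £187.54/mo: 15 payments (last £117.80); total interest £443.36.
Interest saved = £3,608.35 − £443.36 = £3,164.99.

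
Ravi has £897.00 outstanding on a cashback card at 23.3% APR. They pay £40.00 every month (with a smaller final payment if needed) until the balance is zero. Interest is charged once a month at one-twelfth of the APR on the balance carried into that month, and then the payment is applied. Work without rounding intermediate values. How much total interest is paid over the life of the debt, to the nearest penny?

£292.16

Monthly rate r = 23.3%/12 = 1.94167% = 0.0194167.
Payoff takes n = ⌈−ln(1 − rB₀/P)/ln(1+r)⌉ = ⌈29.727⌉ = 30 payments; the last is £29.16.
Total paid = 29·£40.00 + £29.16 = £1,189.16.
Total interest = total paid − principal = £1,189.16 − £897.00 = £292.16.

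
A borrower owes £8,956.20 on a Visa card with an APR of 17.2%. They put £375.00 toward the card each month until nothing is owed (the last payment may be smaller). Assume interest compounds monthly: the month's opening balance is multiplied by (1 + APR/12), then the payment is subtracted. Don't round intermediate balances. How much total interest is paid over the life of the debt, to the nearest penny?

£2,086.25

Monthly rate r = 17.2%/12 = 1.43333% = 0.0143333.
Payoff takes n = ⌈−ln(1 − rB₀/P)/ln(1+r)⌉ = ⌈29.445⌉ = 30 payments; the last is £167.45.
Total paid = 29·£375.00 + £167.45 = £11,042.45.
Total interest = total paid − principal = £11,042.45 − £8,956.20 = £2,086.25.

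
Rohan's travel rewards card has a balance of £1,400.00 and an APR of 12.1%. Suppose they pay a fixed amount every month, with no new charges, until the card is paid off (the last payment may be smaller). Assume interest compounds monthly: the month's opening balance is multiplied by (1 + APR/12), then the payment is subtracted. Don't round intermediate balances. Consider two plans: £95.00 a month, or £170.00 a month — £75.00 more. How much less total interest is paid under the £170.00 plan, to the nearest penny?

Monthly rate r = 12.1%/12 = 1.00833% = 0.0100833.
At £95.00/mo: n = ⌈−ln(1 − rB₀/P)/ln(1+r)⌉ = 17 payments (last £3.27); total interest = total paid − £1,400.00 = £123.27.
At £170.00/mo: 9 payments (last £109.11); total interest £69.11.
Interest saved = £123.27 − £69.11 = £54.16.

£54.16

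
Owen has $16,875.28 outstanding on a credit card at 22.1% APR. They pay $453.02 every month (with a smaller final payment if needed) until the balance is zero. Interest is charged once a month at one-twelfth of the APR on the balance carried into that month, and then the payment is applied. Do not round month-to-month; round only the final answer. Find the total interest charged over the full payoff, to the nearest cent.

$11,883.72

Monthly rate r = 22.1%/12 = 1.84167% = 0.0184167.
Payoff takes n = ⌈−ln(1 − rB₀/P)/ln(1+r)⌉ = ⌈63.481⌉ = 64 payments; the last is $218.74.
Total paid = 63·$453.02 + $218.74 = $28,759.00.
Total interest = total paid − principal = $28,759.00 − $16,875.28 = $11,883.72.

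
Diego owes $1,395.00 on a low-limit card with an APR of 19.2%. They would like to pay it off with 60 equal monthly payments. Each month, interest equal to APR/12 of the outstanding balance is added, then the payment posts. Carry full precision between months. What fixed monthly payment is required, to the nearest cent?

Monthly rate r = 19.2%/12 = 1.6% = 0.016.
Level-payment amortization: P = B₀·r / (1 − (1+r)^(−n)) = 1395.00·0.016 / (1 − 1.016^(−60)).
Denominator 1 − (1+r)^(−60) = 0.614186408.
P = 22.32 / 0.614186408 ≈ 36.34.

$36.34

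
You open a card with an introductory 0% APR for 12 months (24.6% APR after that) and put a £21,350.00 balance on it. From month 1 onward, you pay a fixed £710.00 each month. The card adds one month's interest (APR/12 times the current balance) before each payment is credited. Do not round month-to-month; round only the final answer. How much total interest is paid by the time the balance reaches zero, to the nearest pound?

Promo months 1–12 at r₀ = 0%/12 = 0; months 13+ at r₁ = 24.6%/12 = 0.0205.
After month 12 (no interest yet): B = £21,350.00 − 12·£710.00 = £12,830.00.
Then at r₁ with £710.00/mo: n₂ = −ln(1 − r₁·B/P)/ln(1+r₁) ≈ 22.80 → 23 more payments.
Total paid = 34·£710.00 + £571.46 = £24,711.46; interest = £24,711.46 − £21,350.00 = £3,361.46.

£3,361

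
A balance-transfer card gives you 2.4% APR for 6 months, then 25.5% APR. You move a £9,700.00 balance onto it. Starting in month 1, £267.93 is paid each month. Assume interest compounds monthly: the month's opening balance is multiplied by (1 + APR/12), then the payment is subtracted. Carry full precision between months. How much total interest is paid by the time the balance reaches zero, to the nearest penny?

£5,301.28

Promo months 1–6 at r₀ = 2.4%/12 = 0.002; months 7+ at r₁ = 25.5%/12 = 0.02125.
After month 6: iterate B ← B·(1+r₀) − £267.93 for 6 months → £8,201.34.
Then at r₁ with £267.93/mo: n₂ = −ln(1 − r₁·B/P)/ln(1+r₁) ≈ 49.99 → 50 more payments.
Total paid = 55·£267.93 + £265.13 = £15,001.28; interest = £15,001.28 − £9,700.00 = £5,301.28.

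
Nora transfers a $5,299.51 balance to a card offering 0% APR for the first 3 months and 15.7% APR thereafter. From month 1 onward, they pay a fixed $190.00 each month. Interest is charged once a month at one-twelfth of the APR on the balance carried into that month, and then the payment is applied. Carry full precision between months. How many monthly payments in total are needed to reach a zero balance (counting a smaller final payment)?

34 months

Promo months 1–3 at r₀ = 0%/12 = 0; months 4+ at r₁ = 15.7%/12 = 0.0130833.
After month 3 (no interest yet): B = $5,299.51 − 3·$190.00 = $4,729.51.
Then at r₁ with $190.00/mo: n₂ = −ln(1 − r₁·B/P)/ln(1+r₁) ≈ 30.31 → 31 more payments.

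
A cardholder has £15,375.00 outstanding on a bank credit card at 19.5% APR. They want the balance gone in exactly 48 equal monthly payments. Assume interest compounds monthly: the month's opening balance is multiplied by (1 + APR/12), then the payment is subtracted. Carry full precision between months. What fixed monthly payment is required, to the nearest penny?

£463.78

Monthly rate r = 19.5%/12 = 1.625% = 0.01625.
Level-payment amortization: P = B₀·r / (1 − (1+r)^(−n)) = 15375.00·0.01625 / (1 − 1.01625^(−48)).
Denominator 1 − (1+r)^(−48) = 0.538710906.
P = 249.844 / 0.538710906 ≈ 463.78.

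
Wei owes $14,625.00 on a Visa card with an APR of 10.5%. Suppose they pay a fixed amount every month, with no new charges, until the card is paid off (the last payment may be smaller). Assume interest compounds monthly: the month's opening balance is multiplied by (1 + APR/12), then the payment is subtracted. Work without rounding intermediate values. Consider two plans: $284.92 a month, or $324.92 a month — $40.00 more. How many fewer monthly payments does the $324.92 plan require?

11 fewer payments

Monthly rate r = 10.5%/12 = 0.875% = 0.00875.
At $284.92/mo: n = ⌈−ln(1 − rB₀/P)/ln(1+r)⌉ = 69 payments (last $126.59); total interest = total paid − $14,625.00 = $4,876.15.
At $324.92/mo: 58 payments (last $151.11); total interest $4,046.55.
Payments saved = 69 − 58 = 11.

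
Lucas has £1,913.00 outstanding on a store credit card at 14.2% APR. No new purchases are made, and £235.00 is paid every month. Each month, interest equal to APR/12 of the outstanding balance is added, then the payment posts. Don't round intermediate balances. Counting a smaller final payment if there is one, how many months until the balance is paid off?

9 payments

Monthly rate r = 14.2%/12 = 1.18333% = 0.0118333.
Recurrence: B ← B·(1+r) − £235.00.
Month 1: interest £22.64; balance after payment £1,700.64.
Month 2: interest £20.12; balance after payment £1,485.76.
Closed form: n = −ln(1 − rB₀/P)/ln(1+r) = −ln(0.90367)/ln(1.01183) ≈ 8.610, so the balance reaches zero during payment 9.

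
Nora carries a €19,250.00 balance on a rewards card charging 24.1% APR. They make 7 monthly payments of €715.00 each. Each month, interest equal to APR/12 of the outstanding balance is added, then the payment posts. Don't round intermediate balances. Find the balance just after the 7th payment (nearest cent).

€16,808.00

Monthly rate r = 24.1%/12 = 2.00833% = 0.0200833.
Each month: B ← B·(1+r) − €715.00.
Month 1: interest €386.60; balance after payment €18,921.60.
Month 2: interest €380.01; balance after payment €18,586.61.
Month 3: interest €373.28; balance after payment €18,244.89.
Month 4: interest €366.42; balance after payment €17,896.31.
Month 5: interest €359.42; balance after payment €17,540.73.
Month 6: interest €352.28; balance after payment €17,178.01.
Month 7: interest €344.99; balance after payment €16,808.00.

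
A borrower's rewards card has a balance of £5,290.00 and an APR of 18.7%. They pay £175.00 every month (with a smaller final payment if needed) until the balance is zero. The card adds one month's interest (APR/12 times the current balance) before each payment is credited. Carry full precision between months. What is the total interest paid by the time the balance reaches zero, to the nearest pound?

£1,918

Monthly rate r = 18.7%/12 = 1.55833% = 0.0155833.
Payoff takes n = ⌈−ln(1 − rB₀/P)/ln(1+r)⌉ = ⌈41.187⌉ = 42 payments; the last is £32.96.
Total paid = 41·£175.00 + £32.96 = £7,207.96.
Total interest = total paid − principal = £7,207.96 − £5,290.00 = £1,917.96.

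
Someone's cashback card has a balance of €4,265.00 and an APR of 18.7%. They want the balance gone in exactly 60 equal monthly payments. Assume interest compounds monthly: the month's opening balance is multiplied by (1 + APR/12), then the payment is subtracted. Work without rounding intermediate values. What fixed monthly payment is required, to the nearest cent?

Monthly rate r = 18.7%/12 = 1.55833% = 0.0155833.
Level-payment amortization: P = B₀·r / (1 − (1+r)^(−n)) = 4265.00·0.0155833 / (1 − 1.01558^(−60)).
Denominator 1 − (1+r)^(−60) = 0.604573205.
P = 66.4629 / 0.604573205 ≈ 109.93.

€109.93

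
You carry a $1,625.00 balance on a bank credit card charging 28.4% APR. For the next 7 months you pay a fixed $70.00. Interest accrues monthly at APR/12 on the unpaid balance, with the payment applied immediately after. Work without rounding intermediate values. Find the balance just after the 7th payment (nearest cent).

$1,387.90

Monthly rate r = 28.4%/12 = 2.36667% = 0.0236667.
Each month: B ← B·(1+r) − $70.00.
Month 1: interest $38.46; balance after payment $1,593.46.
Month 2: interest $37.71; balance after payment $1,561.17.
Month 3: interest $36.95; balance after payment $1,528.12.
Month 4: interest $36.17; balance after payment $1,494.28.
Month 5: interest $35.36; balance after payment $1,459.65.
Month 6: interest $34.55; balance after payment $1,424.19.
Month 7: interest $33.71; balance after payment $1,387.90.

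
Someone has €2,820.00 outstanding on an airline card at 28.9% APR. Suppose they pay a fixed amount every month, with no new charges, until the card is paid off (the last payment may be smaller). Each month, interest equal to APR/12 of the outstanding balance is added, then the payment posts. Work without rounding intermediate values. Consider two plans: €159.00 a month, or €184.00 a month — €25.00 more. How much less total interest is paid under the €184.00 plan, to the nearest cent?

€160.80

Monthly rate r = 28.9%/12 = 2.40833% = 0.0240833.
At €159.00/mo: n = ⌈−ln(1 − rB₀/P)/ln(1+r)⌉ = 24 payments (last €65.66); total interest = total paid − €2,820.00 = €902.66.
At €184.00/mo: 20 payments (last €65.86); total interest €741.86.
Interest saved = €902.66 − €741.86 = €160.80.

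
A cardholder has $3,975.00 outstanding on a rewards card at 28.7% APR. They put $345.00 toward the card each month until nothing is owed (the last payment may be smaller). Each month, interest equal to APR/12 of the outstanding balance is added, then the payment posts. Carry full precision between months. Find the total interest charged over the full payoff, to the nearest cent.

$731.38

Monthly rate r = 28.7%/12 = 2.39167% = 0.0239167.
Payoff takes n = ⌈−ln(1 − rB₀/P)/ln(1+r)⌉ = ⌈13.639⌉ = 14 payments; the last is $221.38.
Total paid = 13·$345.00 + $221.38 = $4,706.38.
Total interest = total paid − principal = $4,706.38 − $3,975.00 = $731.38.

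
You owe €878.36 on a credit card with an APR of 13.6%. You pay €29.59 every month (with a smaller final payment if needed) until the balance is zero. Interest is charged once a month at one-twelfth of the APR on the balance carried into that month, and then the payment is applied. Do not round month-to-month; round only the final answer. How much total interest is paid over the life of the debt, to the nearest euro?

€198

Monthly rate r = 13.6%/12 = 1.13333% = 0.0113333.
Payoff takes n = ⌈−ln(1 − rB₀/P)/ln(1+r)⌉ = ⌈36.391⌉ = 37 payments; the last is €11.60.
Total paid = 36·€29.59 + €11.60 = €1,076.84.
Total interest = total paid − principal = €1,076.84 − €878.36 = €198.48.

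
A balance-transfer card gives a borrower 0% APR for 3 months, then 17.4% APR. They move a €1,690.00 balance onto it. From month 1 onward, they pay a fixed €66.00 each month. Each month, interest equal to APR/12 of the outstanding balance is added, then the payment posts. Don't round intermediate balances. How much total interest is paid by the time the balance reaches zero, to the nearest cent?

€329.05

Promo months 1–3 at r₀ = 0%/12 = 0; months 4+ at r₁ = 17.4%/12 = 0.0145.
After month 3 (no interest yet): B = €1,690.00 − 3·€66.00 = €1,492.00.
Then at r₁ with €66.00/mo: n₂ = −ln(1 − r₁·B/P)/ln(1+r₁) ≈ 27.59 → 28 more payments.
Total paid = 30·€66.00 + €39.05 = €2,019.05; interest = €2,019.05 − €1,690.00 = €329.05.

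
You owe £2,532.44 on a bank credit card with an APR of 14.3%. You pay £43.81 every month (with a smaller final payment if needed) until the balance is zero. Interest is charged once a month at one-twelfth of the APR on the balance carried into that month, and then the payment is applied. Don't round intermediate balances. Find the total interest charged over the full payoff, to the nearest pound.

£1,785

Monthly rate r = 14.3%/12 = 1.19167% = 0.0119167.
Payoff takes n = ⌈−ln(1 − rB₀/P)/ln(1+r)⌉ = ⌈98.551⌉ = 99 payments; the last is £24.21.
Total paid = 98·£43.81 + £24.21 = £4,317.59.
Total interest = total paid − principal = £4,317.59 − £2,532.44 = £1,785.15.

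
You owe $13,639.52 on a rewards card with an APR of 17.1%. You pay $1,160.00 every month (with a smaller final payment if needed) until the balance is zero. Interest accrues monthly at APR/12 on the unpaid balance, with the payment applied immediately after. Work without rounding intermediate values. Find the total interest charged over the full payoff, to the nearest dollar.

Monthly rate r = 17.1%/12 = 1.425% = 0.01425.
Payoff takes n = ⌈−ln(1 − rB₀/P)/ln(1+r)⌉ = ⌈12.961⌉ = 13 payments; the last is $1,114.81.
Total paid = 12·$1,160.00 + $1,114.81 = $15,034.81.
Total interest = total paid − principal = $15,034.81 − $13,639.52 = $1,395.29.

$1,395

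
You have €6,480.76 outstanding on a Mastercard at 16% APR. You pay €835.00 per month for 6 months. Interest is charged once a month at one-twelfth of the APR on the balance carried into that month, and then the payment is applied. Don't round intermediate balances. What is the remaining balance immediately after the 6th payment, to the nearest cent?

Monthly rate r = 16%/12 = 1.33333% = 0.0133333.
Each month: B ← B·(1+r) − €835.00.
Month 1: interest €86.41; balance after payment €5,732.17.
Month 2: interest €76.43; balance after payment €4,973.60.
Month 3: interest €66.31; balance after payment €4,204.91.
Month 4: interest €56.07; balance after payment €3,425.98.
Month 5: interest €45.68; balance after payment €2,636.66.
Month 6: interest €35.16; balance after payment €1,836.81.

€1,836.81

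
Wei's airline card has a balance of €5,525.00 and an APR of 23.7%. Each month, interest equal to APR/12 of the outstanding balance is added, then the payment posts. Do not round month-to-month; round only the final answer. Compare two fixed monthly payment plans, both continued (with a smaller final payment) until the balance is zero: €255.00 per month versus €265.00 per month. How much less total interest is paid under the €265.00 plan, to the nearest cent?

€91.93

Monthly rate r = 23.7%/12 = 1.975% = 0.01975.
At €255.00/mo: n = ⌈−ln(1 − rB₀/P)/ln(1+r)⌉ = 29 payments (last €142.22); total interest = total paid − €5,525.00 = €1,757.22.
At €265.00/mo: 28 payments (last €35.29); total interest €1,665.29.
Interest saved = €1,757.22 − €1,665.29 = €91.93.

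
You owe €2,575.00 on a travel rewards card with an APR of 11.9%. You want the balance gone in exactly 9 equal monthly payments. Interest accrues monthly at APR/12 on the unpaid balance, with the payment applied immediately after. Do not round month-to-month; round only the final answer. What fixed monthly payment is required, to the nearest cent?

Monthly rate r = 11.9%/12 = 0.991667% = 0.00991667.
Level-payment amortization: P = B₀·r / (1 − (1+r)^(−n)) = 2575.00·0.00991667 / (1 − 1.00992^(−9)).
Denominator 1 − (1+r)^(−9) = 0.0849809304.
P = 25.5354 / 0.0849809304 ≈ 300.48.

€300.48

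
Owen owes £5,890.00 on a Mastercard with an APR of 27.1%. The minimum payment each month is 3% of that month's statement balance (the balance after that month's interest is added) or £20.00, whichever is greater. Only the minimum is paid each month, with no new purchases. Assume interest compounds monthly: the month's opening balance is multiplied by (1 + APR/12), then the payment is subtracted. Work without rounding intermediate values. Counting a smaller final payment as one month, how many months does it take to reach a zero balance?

Monthly rate r = 27.1%/12 = 2.25833% = 0.0225833.
While 3% of the post-interest balance exceeds £20.00, each month B ← (B·(1+r))·(1 − 0.03), i.e. B shrinks by the factor (1+r)·0.97 = 0.99191.
This holds for months 1–271. Entering month 272 the balance is £651.04; 3% of the post-interest balance is now below £20.00, so the flat £20.00 minimum applies from here.
From month 272 a fixed £20.00 at rate r clears £651.04 in 60 more payments. Total: 271 + 60 = 331 months.

331 months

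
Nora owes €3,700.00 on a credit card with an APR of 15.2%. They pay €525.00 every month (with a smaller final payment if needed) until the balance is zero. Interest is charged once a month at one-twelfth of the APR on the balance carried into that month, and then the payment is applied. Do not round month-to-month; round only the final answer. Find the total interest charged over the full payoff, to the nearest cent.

Monthly rate r = 15.2%/12 = 1.26667% = 0.0126667.
Payoff takes n = ⌈−ln(1 − rB₀/P)/ln(1+r)⌉ = ⌈7.429⌉ = 8 payments; the last is €225.99.
Total paid = 7·€525.00 + €225.99 = €3,900.99.
Total interest = total paid − principal = €3,900.99 − €3,700.00 = €200.99.

€200.99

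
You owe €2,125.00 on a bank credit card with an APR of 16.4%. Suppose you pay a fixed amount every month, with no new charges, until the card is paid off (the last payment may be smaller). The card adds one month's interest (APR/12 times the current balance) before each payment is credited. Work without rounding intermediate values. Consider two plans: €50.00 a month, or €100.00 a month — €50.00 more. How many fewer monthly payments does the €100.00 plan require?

39 fewer payments

Monthly rate r = 16.4%/12 = 1.36667% = 0.0136667.
At €50.00/mo: n = ⌈−ln(1 − rB₀/P)/ln(1+r)⌉ = 65 payments (last €2.75); total interest = total paid − €2,125.00 = €1,077.75.
At €100.00/mo: 26 payments (last €27.57); total interest €402.57.
Payments saved = 65 − 26 = 39.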